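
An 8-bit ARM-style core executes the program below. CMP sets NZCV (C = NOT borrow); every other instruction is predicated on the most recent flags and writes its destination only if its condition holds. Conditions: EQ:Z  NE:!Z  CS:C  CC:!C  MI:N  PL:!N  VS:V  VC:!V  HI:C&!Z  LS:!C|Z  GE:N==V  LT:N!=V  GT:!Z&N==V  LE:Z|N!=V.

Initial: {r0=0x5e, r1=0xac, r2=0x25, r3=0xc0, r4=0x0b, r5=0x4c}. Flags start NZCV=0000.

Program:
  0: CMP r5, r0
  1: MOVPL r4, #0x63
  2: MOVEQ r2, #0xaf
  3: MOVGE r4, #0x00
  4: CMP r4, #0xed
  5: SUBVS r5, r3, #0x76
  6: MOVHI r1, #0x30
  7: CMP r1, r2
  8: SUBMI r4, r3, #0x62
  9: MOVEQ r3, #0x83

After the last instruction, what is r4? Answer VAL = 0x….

0: ✓ CMP  NZCV=1000
1: · MOVPL
2: · MOVEQ
3: · MOVGE
4: ✓ CMP  NZCV=0000
5: · SUBVS
6: · MOVHI
7: ✓ CMP  NZCV=1010
8: ✓ SUBMI  r4←0x5e
9: · MOVEQ

VAL = 0x5e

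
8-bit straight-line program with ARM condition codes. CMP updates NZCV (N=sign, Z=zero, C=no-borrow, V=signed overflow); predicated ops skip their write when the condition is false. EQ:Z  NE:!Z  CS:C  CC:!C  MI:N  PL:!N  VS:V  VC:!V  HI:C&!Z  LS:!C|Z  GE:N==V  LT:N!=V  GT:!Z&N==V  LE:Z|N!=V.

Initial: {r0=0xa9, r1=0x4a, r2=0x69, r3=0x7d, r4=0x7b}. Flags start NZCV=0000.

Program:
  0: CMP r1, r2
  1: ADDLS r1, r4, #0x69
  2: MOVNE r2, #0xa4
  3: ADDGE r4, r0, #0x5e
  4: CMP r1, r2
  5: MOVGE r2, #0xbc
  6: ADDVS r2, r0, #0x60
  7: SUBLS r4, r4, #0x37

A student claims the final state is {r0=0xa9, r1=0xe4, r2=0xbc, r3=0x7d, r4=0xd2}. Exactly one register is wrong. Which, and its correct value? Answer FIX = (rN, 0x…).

FIX = (r4, 0x7b)

0: ✓ CMP  NZCV=1000
1: ✓ ADDLS  r1←0xe4
2: ✓ MOVNE  r2←0xa4
3: · ADDGE
4: ✓ CMP  NZCV=0010
5: ✓ MOVGE  r2←0xbc
6: · ADDVS
7: · SUBLS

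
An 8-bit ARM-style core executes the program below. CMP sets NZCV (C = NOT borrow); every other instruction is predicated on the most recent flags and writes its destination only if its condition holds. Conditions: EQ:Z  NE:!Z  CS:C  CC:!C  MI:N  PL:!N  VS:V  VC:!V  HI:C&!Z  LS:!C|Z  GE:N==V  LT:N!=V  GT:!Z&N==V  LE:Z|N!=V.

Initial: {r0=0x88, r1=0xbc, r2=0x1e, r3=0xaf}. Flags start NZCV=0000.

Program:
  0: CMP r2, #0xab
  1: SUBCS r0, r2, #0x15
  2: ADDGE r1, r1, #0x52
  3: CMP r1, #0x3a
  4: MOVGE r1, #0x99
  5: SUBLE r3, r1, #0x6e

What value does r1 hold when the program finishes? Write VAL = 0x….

VAL = 0x0e

0: ✓ CMP  NZCV=0000
1: · SUBCS
2: ✓ ADDGE  r1←0x0e
3: ✓ CMP  NZCV=1000
4: · MOVGE
5: ✓ SUBLE  r3←0xa0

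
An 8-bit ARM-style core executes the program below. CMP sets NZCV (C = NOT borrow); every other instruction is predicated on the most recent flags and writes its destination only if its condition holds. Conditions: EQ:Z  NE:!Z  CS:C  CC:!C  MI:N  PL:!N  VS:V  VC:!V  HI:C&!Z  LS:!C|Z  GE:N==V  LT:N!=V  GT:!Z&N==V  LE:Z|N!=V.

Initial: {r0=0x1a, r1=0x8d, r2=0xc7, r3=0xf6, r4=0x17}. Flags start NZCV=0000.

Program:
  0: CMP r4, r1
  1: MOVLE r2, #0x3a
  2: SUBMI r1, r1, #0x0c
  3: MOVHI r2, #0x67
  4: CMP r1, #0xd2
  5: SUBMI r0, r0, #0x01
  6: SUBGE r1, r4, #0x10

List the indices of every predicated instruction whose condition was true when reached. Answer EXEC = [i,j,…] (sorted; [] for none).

EXEC = [2,5]

0: ✓ CMP  NZCV=1001
1: · MOVLE
2: ✓ SUBMI  r1←0x81
3: · MOVHI
4: ✓ CMP  NZCV=1000
5: ✓ SUBMI  r0←0x19
6: · SUBGE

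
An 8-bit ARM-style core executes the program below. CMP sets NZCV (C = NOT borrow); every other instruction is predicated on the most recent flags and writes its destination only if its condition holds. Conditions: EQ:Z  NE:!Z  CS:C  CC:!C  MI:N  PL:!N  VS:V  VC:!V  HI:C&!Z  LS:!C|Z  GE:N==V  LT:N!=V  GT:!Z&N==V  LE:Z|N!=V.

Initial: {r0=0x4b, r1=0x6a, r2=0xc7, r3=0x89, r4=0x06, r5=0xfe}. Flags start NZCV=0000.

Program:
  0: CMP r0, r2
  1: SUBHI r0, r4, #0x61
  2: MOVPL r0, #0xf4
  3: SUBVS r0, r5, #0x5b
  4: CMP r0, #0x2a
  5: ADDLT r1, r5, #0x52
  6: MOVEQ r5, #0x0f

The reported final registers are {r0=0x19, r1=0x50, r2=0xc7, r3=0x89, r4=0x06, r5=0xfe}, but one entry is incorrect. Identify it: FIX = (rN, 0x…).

FIX = (r0, 0xa3)

[0] flags=1001 → (cmp)
[1] flags=1001 HI?F → skip
[2] flags=1001 PL?F → skip
[3] flags=1001 VS?T → r0=0xa3
[4] flags=0011 → (cmp)
[5] flags=0011 LT?T → r1=0x50
[6] flags=0011 EQ?F → skip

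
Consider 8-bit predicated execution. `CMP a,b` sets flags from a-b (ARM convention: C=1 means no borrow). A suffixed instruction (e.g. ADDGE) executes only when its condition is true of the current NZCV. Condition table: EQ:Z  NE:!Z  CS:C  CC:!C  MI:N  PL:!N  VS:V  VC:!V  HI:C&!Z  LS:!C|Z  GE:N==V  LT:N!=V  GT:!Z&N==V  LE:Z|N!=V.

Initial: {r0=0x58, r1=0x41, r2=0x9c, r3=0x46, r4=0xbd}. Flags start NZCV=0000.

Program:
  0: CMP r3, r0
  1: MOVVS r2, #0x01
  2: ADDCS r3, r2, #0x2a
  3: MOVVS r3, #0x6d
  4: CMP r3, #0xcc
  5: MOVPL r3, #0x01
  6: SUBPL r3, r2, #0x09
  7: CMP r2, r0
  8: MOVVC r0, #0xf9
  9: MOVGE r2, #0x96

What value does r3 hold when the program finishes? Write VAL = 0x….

0: ✓ CMP  NZCV=1000
1: · MOVVS
2: · ADDCS
3: · MOVVS
4: ✓ CMP  NZCV=0000
5: ✓ MOVPL  r3←0x01
6: ✓ SUBPL  r3←0x93
7: ✓ CMP  NZCV=0011
8: · MOVVC
9: · MOVGE

VAL = 0x93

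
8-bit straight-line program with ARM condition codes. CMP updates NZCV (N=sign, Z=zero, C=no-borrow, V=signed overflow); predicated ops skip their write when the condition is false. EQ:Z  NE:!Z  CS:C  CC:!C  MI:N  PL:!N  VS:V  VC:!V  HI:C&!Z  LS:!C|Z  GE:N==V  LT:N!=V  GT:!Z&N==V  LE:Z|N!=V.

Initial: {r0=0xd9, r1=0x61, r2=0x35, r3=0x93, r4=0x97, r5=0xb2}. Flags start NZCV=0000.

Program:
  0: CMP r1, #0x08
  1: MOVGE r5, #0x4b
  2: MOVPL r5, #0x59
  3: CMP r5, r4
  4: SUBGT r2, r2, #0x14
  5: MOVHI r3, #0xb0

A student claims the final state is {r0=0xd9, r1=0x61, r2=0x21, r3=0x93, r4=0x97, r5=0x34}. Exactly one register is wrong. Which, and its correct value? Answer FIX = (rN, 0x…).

FIX = (r5, 0x59)

0: ✓ CMP  NZCV=0010
1: ✓ MOVGE  r5←0x4b
2: ✓ MOVPL  r5←0x59
3: ✓ CMP  NZCV=1001
4: ✓ SUBGT  r2←0x21
5: · MOVHI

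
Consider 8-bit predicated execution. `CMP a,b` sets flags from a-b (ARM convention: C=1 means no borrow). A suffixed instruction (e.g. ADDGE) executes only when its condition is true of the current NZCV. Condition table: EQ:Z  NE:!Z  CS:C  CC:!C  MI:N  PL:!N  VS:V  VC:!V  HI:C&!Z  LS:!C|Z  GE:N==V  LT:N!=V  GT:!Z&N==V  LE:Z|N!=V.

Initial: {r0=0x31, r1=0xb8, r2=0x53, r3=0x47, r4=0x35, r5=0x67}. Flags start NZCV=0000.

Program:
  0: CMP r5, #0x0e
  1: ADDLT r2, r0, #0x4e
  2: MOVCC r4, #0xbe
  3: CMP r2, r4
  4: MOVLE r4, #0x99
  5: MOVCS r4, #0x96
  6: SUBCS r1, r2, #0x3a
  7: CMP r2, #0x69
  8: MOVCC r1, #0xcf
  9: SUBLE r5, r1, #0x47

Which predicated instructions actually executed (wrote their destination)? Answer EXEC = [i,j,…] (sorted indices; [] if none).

EXEC = [5,6,8,9]

0: ✓ CMP  NZCV=0010
1: · ADDLT
2: · MOVCC
3: ✓ CMP  NZCV=0010
4: · MOVLE
5: ✓ MOVCS  r4←0x96
6: ✓ SUBCS  r1←0x19
7: ✓ CMP  NZCV=1000
8: ✓ MOVCC  r1←0xcf
9: ✓ SUBLE  r5←0x88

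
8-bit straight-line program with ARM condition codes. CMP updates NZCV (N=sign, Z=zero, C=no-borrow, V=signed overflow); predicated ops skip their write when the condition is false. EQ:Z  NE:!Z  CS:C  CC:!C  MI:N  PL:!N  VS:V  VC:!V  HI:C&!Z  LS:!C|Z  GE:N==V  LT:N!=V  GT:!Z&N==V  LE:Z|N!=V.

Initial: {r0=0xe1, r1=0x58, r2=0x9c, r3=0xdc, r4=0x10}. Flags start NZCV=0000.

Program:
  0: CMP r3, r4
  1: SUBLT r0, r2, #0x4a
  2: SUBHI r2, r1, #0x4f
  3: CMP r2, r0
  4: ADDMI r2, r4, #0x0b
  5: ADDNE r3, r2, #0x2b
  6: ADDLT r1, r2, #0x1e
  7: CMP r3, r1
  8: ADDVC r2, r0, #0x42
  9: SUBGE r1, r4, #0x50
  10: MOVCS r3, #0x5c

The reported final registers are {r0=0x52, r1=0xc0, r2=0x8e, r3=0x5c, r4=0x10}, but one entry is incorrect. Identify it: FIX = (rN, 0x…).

[0] flags=1010 → (cmp)
[1] flags=1010 LT?T → r0=0x52
[2] flags=1010 HI?T → r2=0x09
[3] flags=1000 → (cmp)
[4] flags=1000 MI?T → r2=0x1b
[5] flags=1000 NE?T → r3=0x46
[6] flags=1000 LT?T → r1=0x39
[7] flags=0010 → (cmp)
[8] flags=0010 VC?T → r2=0x94
[9] flags=0010 GE?T → r1=0xc0
[10] flags=0010 CS?T → r3=0x5c

FIX = (r2, 0x94)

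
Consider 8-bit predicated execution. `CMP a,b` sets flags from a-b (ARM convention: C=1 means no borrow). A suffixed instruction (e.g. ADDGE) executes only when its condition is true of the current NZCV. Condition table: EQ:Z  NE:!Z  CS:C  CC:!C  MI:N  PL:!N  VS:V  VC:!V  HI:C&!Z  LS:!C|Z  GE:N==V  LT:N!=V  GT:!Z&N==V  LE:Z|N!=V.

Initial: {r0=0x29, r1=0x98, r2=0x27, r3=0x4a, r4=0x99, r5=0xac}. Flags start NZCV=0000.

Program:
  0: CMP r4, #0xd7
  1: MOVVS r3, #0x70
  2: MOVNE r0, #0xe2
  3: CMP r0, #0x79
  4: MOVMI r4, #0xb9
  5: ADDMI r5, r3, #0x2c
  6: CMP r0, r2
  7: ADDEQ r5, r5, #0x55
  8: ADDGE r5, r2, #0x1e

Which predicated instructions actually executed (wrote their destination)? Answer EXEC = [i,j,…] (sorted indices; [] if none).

EXEC = [2]

[0] flags=1000 → (cmp)
[1] flags=1000 VS?F → skip
[2] flags=1000 NE?T → r0=0xe2
[3] flags=0011 → (cmp)
[4] flags=0011 MI?F → skip
[5] flags=0011 MI?F → skip
[6] flags=1010 → (cmp)
[7] flags=1010 EQ?F → skip
[8] flags=1010 GE?F → skip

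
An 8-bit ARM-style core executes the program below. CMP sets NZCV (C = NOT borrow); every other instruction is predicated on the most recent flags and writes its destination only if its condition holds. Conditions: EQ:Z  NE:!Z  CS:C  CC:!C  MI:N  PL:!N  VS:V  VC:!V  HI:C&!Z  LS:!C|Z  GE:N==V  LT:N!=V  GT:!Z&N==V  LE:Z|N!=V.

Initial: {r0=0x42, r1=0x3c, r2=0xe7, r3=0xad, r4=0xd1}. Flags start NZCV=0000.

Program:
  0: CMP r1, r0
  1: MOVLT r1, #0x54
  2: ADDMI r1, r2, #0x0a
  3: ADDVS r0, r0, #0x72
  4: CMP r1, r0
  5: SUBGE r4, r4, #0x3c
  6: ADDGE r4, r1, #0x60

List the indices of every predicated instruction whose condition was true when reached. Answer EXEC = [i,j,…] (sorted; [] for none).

EXEC = [1,2]

0: ✓ CMP  NZCV=1000
1: ✓ MOVLT  r1←0x54
2: ✓ ADDMI  r1←0xf1
3: · ADDVS
4: ✓ CMP  NZCV=1010
5: · SUBGE
6: · ADDGE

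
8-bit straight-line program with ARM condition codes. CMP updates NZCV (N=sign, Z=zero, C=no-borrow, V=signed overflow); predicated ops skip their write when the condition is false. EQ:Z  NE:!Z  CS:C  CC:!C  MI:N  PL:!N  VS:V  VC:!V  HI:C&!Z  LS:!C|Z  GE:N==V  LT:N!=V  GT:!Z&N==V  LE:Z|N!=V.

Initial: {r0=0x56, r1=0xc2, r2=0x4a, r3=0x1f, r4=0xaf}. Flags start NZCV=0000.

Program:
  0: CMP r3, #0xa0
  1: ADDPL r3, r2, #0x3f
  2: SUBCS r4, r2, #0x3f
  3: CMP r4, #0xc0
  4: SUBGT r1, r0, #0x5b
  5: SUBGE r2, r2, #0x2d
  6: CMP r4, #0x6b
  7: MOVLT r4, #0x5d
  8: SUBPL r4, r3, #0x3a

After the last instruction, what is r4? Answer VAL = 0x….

VAL = 0x4f

0: ✓ CMP  NZCV=0000
1: ✓ ADDPL  r3←0x89
2: · SUBCS
3: ✓ CMP  NZCV=1000
4: · SUBGT
5: · SUBGE
6: ✓ CMP  NZCV=0011
7: ✓ MOVLT  r4←0x5d
8: ✓ SUBPL  r4←0x4f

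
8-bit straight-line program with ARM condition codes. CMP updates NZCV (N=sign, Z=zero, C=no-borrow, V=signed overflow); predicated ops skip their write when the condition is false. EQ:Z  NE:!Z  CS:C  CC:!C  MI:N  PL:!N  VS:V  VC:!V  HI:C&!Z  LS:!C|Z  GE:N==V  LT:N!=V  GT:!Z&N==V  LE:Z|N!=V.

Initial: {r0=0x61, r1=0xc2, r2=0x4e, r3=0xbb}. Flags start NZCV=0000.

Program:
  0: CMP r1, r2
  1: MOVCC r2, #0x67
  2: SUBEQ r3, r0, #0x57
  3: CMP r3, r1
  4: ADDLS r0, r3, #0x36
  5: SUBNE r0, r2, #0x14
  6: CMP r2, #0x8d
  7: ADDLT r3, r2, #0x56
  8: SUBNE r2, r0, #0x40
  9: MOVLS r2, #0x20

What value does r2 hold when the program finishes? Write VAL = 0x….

0: ✓ CMP  NZCV=0011
1: · MOVCC
2: · SUBEQ
3: ✓ CMP  NZCV=1000
4: ✓ ADDLS  r0←0xf1
5: ✓ SUBNE  r0←0x3a
6: ✓ CMP  NZCV=1001
7: · ADDLT
8: ✓ SUBNE  r2←0xfa
9: ✓ MOVLS  r2←0x20

VAL = 0x20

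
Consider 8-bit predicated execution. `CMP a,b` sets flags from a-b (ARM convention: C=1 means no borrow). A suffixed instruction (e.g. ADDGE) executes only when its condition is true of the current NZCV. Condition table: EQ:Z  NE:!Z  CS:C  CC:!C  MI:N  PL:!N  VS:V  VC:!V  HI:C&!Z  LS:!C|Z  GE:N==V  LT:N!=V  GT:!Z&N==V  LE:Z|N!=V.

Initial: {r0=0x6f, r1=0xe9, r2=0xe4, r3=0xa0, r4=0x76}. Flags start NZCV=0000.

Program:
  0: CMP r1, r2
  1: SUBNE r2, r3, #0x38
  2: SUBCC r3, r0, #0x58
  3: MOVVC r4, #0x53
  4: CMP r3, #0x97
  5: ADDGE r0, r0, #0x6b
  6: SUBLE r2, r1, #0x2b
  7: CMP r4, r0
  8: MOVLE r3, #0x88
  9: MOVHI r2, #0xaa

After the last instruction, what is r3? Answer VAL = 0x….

VAL = 0xa0

[0] flags=0010 → (cmp)
[1] flags=0010 NE?T → r2=0x68
[2] flags=0010 CC?F → skip
[3] flags=0010 VC?T → r4=0x53
[4] flags=0010 → (cmp)
[5] flags=0010 GE?T → r0=0xda
[6] flags=0010 LE?F → skip
[7] flags=0000 → (cmp)
[8] flags=0000 LE?F → skip
[9] flags=0000 HI?F → skip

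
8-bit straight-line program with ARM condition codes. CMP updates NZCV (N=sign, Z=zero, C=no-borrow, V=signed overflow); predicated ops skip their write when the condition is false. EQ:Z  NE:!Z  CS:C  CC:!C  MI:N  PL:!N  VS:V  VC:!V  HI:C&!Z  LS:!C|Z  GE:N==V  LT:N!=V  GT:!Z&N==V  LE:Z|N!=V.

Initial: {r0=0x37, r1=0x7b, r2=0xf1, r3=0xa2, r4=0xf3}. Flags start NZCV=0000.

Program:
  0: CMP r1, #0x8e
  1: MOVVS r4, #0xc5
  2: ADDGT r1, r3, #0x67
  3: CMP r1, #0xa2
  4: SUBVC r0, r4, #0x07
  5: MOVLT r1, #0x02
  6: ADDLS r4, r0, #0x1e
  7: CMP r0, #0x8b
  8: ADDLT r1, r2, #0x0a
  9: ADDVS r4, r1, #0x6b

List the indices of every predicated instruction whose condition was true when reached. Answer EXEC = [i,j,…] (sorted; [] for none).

[0] flags=1001 → (cmp)
[1] flags=1001 VS?T → r4=0xc5
[2] flags=1001 GT?T → r1=0x09
[3] flags=0000 → (cmp)
[4] flags=0000 VC?T → r0=0xbe
[5] flags=0000 LT?F → skip
[6] flags=0000 LS?T → r4=0xdc
[7] flags=0010 → (cmp)
[8] flags=0010 LT?F → skip
[9] flags=0010 VS?F → skip

EXEC = [1,2,4,6]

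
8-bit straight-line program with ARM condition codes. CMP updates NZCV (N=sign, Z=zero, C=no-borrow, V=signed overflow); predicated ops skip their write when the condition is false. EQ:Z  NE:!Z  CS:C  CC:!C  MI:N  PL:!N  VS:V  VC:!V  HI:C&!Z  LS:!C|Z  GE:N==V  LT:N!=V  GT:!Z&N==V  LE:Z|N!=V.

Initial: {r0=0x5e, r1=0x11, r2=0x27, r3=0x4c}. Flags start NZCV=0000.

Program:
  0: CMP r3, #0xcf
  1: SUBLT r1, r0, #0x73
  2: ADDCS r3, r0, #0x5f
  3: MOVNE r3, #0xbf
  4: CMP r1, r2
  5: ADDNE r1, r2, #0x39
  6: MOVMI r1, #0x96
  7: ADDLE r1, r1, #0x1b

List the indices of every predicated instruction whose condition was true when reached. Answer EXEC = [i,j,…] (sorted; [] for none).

EXEC = [3,5,6,7]

0: ✓ CMP  NZCV=0000
1: · SUBLT
2: · ADDCS
3: ✓ MOVNE  r3←0xbf
4: ✓ CMP  NZCV=1000
5: ✓ ADDNE  r1←0x60
6: ✓ MOVMI  r1←0x96
7: ✓ ADDLE  r1←0xb1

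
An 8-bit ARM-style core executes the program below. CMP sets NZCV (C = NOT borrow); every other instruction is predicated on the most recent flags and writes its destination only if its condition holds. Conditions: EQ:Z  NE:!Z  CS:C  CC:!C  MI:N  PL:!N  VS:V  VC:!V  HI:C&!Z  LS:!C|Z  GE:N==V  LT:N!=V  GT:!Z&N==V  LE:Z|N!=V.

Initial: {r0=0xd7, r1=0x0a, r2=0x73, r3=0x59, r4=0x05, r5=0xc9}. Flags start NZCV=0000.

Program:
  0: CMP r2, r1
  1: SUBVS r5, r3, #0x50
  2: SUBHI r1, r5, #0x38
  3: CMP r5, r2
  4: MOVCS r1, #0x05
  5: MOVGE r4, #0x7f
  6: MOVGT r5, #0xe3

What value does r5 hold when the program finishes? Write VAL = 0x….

[0] flags=0010 → (cmp)
[1] flags=0010 VS?F → skip
[2] flags=0010 HI?T → r1=0x91
[3] flags=0011 → (cmp)
[4] flags=0011 CS?T → r1=0x05
[5] flags=0011 GE?F → skip
[6] flags=0011 GT?F → skip

VAL = 0xc9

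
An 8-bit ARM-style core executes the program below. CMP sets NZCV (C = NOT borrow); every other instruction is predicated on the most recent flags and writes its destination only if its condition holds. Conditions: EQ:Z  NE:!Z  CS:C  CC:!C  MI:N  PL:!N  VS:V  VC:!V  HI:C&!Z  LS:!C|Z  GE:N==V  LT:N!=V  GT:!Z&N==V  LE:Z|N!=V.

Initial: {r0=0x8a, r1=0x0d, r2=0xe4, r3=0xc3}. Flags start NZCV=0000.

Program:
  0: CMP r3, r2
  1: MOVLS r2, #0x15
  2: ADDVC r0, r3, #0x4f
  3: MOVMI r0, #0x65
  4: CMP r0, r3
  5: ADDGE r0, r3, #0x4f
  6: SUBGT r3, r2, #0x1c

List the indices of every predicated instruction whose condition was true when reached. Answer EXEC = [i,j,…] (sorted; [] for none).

0: ✓ CMP  NZCV=1000
1: ✓ MOVLS  r2←0x15
2: ✓ ADDVC  r0←0x12
3: ✓ MOVMI  r0←0x65
4: ✓ CMP  NZCV=1001
5: ✓ ADDGE  r0←0x12
6: ✓ SUBGT  r3←0xf9

EXEC = [1,2,3,5,6]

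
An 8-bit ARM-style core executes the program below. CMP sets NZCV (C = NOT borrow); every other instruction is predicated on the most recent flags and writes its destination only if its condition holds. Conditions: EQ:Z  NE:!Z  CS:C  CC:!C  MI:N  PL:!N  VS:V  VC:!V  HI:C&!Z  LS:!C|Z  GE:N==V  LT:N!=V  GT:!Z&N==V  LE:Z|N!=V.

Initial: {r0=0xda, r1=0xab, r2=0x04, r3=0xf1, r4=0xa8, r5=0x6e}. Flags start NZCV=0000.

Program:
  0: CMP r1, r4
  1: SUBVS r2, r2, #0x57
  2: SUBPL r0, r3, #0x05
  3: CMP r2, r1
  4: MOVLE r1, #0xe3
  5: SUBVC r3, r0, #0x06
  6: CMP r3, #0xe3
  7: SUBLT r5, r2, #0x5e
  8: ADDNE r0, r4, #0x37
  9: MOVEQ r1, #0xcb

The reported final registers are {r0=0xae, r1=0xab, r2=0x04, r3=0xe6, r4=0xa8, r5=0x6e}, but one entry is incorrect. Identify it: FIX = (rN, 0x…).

FIX = (r0, 0xdf)

0: ✓ CMP  NZCV=0010
1: · SUBVS
2: ✓ SUBPL  r0←0xec
3: ✓ CMP  NZCV=0000
4: · MOVLE
5: ✓ SUBVC  r3←0xe6
6: ✓ CMP  NZCV=0010
7: · SUBLT
8: ✓ ADDNE  r0←0xdf
9: · MOVEQ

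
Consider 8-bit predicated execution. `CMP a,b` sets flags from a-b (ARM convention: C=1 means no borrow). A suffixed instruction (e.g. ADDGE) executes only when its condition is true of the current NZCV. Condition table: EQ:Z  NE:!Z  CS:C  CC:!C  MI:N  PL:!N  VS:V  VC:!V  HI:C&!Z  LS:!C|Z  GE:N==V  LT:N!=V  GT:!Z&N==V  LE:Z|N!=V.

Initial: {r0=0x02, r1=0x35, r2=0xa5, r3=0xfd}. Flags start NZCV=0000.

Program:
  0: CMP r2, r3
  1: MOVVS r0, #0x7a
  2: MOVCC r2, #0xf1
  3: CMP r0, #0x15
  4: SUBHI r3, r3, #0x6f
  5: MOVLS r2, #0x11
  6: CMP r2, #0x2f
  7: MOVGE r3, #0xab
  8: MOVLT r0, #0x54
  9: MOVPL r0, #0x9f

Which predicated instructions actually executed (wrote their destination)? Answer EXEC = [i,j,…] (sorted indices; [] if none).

EXEC = [2,5,8]

0: ✓ CMP  NZCV=1000
1: · MOVVS
2: ✓ MOVCC  r2←0xf1
3: ✓ CMP  NZCV=1000
4: · SUBHI
5: ✓ MOVLS  r2←0x11
6: ✓ CMP  NZCV=1000
7: · MOVGE
8: ✓ MOVLT  r0←0x54
9: · MOVPL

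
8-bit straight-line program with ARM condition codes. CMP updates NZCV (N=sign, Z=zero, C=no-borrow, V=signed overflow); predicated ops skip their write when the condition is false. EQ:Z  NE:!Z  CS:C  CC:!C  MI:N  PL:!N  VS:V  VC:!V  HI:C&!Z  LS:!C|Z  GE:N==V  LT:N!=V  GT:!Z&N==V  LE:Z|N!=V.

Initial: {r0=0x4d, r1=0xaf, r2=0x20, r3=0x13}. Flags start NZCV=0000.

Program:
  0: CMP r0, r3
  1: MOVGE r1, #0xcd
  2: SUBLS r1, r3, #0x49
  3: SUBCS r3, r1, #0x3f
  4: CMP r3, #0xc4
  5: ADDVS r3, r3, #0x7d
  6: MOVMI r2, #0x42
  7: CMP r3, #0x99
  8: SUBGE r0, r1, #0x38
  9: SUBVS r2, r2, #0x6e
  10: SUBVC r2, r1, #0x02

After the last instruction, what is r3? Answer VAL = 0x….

VAL = 0x8e

[0] flags=0010 → (cmp)
[1] flags=0010 GE?T → r1=0xcd
[2] flags=0010 LS?F → skip
[3] flags=0010 CS?T → r3=0x8e
[4] flags=1000 → (cmp)
[5] flags=1000 VS?F → skip
[6] flags=1000 MI?T → r2=0x42
[7] flags=1000 → (cmp)
[8] flags=1000 GE?F → skip
[9] flags=1000 VS?F → skip
[10] flags=1000 VC?T → r2=0xcb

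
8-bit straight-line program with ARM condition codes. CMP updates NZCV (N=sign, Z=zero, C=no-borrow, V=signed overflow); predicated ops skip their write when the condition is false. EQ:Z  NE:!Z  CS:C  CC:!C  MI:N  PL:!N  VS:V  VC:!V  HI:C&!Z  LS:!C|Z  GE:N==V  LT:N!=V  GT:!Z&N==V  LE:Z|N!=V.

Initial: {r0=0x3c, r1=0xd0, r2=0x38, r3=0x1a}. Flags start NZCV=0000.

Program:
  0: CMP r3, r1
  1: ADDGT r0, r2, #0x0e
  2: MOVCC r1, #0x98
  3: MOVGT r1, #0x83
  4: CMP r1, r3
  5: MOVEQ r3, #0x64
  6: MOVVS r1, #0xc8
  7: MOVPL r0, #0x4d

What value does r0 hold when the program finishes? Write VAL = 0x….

VAL = 0x4d

[0] flags=0000 → (cmp)
[1] flags=0000 GT?T → r0=0x46
[2] flags=0000 CC?T → r1=0x98
[3] flags=0000 GT?T → r1=0x83
[4] flags=0011 → (cmp)
[5] flags=0011 EQ?F → skip
[6] flags=0011 VS?T → r1=0xc8
[7] flags=0011 PL?T → r0=0x4d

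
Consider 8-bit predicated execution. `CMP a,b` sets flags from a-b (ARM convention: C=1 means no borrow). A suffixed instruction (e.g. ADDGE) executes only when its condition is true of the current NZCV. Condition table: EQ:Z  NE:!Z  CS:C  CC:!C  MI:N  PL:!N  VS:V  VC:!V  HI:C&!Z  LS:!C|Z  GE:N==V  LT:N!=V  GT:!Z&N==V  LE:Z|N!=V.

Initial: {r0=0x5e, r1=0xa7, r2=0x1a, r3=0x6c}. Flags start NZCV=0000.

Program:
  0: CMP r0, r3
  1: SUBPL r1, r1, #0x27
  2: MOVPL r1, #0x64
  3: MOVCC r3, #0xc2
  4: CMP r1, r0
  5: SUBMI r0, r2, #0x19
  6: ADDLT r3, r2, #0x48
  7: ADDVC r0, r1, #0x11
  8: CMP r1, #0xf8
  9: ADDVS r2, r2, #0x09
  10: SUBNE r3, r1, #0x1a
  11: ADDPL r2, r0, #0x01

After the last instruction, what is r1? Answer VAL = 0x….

[0] flags=1000 → (cmp)
[1] flags=1000 PL?F → skip
[2] flags=1000 PL?F → skip
[3] flags=1000 CC?T → r3=0xc2
[4] flags=0011 → (cmp)
[5] flags=0011 MI?F → skip
[6] flags=0011 LT?T → r3=0x62
[7] flags=0011 VC?F → skip
[8] flags=1000 → (cmp)
[9] flags=1000 VS?F → skip
[10] flags=1000 NE?T → r3=0x8d
[11] flags=1000 PL?F → skip

VAL = 0xa7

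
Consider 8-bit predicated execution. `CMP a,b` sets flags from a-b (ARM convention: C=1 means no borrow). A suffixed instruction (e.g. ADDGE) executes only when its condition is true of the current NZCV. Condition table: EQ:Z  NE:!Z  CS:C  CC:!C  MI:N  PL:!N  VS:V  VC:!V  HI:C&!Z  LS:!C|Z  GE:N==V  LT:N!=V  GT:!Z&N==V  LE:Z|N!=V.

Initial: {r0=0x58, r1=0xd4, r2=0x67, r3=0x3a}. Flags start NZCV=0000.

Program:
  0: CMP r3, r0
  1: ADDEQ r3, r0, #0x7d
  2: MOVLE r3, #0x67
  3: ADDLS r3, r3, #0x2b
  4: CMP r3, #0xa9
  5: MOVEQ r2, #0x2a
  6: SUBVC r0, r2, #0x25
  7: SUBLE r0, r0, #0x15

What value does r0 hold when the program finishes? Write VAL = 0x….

VAL = 0x2d

0: ✓ CMP  NZCV=1000
1: · ADDEQ
2: ✓ MOVLE  r3←0x67
3: ✓ ADDLS  r3←0x92
4: ✓ CMP  NZCV=1000
5: · MOVEQ
6: ✓ SUBVC  r0←0x42
7: ✓ SUBLE  r0←0x2d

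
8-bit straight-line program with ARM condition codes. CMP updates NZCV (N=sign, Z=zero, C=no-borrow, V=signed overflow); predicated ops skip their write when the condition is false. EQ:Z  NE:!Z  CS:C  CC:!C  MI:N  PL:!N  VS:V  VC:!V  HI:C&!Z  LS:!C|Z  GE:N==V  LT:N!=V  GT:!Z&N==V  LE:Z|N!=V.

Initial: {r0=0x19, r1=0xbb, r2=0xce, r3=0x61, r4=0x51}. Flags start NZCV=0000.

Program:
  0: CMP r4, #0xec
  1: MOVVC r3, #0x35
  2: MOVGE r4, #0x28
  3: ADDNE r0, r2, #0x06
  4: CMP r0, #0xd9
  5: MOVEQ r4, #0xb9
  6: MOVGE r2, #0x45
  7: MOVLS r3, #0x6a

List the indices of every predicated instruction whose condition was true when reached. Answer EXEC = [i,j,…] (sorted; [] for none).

EXEC = [1,2,3,7]

0: ✓ CMP  NZCV=0000
1: ✓ MOVVC  r3←0x35
2: ✓ MOVGE  r4←0x28
3: ✓ ADDNE  r0←0xd4
4: ✓ CMP  NZCV=1000
5: · MOVEQ
6: · MOVGE
7: ✓ MOVLS  r3←0x6a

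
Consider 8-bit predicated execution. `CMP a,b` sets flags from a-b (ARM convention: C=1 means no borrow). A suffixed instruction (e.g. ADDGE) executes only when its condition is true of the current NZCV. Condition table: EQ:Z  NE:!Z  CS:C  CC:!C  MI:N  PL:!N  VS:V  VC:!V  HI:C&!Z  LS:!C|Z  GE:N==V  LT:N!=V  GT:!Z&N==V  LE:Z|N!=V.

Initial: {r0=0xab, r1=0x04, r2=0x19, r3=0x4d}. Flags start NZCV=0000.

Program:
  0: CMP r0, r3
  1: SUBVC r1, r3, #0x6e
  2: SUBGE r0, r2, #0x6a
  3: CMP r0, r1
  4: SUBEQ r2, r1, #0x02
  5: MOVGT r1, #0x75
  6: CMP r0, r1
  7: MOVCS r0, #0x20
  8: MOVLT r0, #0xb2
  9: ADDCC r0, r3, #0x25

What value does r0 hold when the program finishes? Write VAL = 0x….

0: ✓ CMP  NZCV=0011
1: · SUBVC
2: · SUBGE
3: ✓ CMP  NZCV=1010
4: · SUBEQ
5: · MOVGT
6: ✓ CMP  NZCV=1010
7: ✓ MOVCS  r0←0x20
8: ✓ MOVLT  r0←0xb2
9: · ADDCC

VAL = 0xb2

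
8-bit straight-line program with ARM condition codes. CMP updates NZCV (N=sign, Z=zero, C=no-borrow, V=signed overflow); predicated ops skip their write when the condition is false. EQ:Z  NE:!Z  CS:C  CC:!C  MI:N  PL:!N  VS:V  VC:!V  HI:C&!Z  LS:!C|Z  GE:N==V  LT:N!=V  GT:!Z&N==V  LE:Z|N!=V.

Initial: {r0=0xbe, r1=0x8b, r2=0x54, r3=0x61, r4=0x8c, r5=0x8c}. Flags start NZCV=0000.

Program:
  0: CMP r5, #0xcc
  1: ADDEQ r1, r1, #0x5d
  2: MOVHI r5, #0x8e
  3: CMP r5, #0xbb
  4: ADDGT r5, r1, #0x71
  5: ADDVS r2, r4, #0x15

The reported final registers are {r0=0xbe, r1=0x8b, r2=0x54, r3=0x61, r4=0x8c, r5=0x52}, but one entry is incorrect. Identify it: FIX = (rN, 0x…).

0: ✓ CMP  NZCV=1000
1: · ADDEQ
2: · MOVHI
3: ✓ CMP  NZCV=1000
4: · ADDGT
5: · ADDVS

FIX = (r5, 0x8c)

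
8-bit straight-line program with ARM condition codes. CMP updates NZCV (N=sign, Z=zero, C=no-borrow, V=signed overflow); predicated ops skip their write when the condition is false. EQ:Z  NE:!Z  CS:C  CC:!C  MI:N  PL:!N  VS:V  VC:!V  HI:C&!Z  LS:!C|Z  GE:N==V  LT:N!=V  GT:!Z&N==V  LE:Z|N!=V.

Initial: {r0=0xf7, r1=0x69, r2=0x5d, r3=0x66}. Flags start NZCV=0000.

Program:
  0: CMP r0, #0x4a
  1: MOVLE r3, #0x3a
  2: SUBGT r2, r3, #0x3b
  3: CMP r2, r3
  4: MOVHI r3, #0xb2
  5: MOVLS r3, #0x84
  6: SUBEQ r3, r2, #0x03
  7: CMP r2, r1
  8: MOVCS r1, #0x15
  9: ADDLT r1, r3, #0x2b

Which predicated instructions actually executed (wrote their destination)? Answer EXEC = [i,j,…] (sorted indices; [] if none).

EXEC = [1,4,9]

0: ✓ CMP  NZCV=1010
1: ✓ MOVLE  r3←0x3a
2: · SUBGT
3: ✓ CMP  NZCV=0010
4: ✓ MOVHI  r3←0xb2
5: · MOVLS
6: · SUBEQ
7: ✓ CMP  NZCV=1000
8: · MOVCS
9: ✓ ADDLT  r1←0xdd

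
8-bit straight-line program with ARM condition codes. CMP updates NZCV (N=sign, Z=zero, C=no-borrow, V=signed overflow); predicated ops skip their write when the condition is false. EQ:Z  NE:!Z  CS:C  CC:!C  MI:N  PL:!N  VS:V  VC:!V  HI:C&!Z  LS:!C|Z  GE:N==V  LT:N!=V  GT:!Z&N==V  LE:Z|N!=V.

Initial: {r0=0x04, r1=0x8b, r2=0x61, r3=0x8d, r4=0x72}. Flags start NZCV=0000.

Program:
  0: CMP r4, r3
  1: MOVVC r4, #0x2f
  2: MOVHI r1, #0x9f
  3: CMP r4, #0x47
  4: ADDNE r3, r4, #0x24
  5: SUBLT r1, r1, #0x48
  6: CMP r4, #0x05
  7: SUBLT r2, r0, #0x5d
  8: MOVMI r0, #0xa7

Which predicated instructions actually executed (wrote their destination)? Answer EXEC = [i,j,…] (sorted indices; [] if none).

[0] flags=1001 → (cmp)
[1] flags=1001 VC?F → skip
[2] flags=1001 HI?F → skip
[3] flags=0010 → (cmp)
[4] flags=0010 NE?T → r3=0x96
[5] flags=0010 LT?F → skip
[6] flags=0010 → (cmp)
[7] flags=0010 LT?F → skip
[8] flags=0010 MI?F → skip

EXEC = [4]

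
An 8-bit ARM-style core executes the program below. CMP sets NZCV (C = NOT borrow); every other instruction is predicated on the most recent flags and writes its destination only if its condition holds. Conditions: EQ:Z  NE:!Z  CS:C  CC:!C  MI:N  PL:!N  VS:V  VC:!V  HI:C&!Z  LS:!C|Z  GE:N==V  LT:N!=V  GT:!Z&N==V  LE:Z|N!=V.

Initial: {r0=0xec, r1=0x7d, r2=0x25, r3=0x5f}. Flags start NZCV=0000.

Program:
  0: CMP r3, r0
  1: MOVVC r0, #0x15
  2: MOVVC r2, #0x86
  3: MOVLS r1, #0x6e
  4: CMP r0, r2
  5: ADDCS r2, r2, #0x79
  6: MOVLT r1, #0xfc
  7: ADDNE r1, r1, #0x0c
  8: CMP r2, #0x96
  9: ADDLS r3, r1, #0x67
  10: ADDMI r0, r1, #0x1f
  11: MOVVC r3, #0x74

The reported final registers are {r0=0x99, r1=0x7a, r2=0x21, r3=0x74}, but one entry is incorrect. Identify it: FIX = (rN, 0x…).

0: ✓ CMP  NZCV=0000
1: ✓ MOVVC  r0←0x15
2: ✓ MOVVC  r2←0x86
3: ✓ MOVLS  r1←0x6e
4: ✓ CMP  NZCV=1001
5: · ADDCS
6: · MOVLT
7: ✓ ADDNE  r1←0x7a
8: ✓ CMP  NZCV=1000
9: ✓ ADDLS  r3←0xe1
10: ✓ ADDMI  r0←0x99
11: ✓ MOVVC  r3←0x74

FIX = (r2, 0x86)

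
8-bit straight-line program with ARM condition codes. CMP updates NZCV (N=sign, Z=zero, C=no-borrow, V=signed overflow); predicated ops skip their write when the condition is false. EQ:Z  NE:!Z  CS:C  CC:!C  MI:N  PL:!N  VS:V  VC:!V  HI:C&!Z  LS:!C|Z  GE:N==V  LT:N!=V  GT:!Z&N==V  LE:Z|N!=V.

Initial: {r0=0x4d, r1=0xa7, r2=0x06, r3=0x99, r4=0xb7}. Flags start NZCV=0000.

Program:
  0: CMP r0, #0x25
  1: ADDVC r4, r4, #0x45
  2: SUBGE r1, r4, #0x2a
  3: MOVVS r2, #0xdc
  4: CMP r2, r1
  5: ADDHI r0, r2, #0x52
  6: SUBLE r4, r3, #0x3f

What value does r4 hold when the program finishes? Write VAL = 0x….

VAL = 0xfc

[0] flags=0010 → (cmp)
[1] flags=0010 VC?T → r4=0xfc
[2] flags=0010 GE?T → r1=0xd2
[3] flags=0010 VS?F → skip
[4] flags=0000 → (cmp)
[5] flags=0000 HI?F → skip
[6] flags=0000 LE?F → skip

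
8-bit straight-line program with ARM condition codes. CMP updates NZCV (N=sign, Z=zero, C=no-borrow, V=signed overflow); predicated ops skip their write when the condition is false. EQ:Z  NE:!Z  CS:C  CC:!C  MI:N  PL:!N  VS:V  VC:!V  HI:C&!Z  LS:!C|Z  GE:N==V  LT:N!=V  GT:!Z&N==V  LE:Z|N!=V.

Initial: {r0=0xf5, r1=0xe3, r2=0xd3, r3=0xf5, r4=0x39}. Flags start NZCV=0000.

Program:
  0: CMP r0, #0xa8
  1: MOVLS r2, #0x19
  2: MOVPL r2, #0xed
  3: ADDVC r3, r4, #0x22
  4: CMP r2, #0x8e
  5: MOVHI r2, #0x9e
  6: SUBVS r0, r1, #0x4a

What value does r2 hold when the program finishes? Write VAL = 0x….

VAL = 0x9e

0: ✓ CMP  NZCV=0010
1: · MOVLS
2: ✓ MOVPL  r2←0xed
3: ✓ ADDVC  r3←0x5b
4: ✓ CMP  NZCV=0010
5: ✓ MOVHI  r2←0x9e
6: · SUBVS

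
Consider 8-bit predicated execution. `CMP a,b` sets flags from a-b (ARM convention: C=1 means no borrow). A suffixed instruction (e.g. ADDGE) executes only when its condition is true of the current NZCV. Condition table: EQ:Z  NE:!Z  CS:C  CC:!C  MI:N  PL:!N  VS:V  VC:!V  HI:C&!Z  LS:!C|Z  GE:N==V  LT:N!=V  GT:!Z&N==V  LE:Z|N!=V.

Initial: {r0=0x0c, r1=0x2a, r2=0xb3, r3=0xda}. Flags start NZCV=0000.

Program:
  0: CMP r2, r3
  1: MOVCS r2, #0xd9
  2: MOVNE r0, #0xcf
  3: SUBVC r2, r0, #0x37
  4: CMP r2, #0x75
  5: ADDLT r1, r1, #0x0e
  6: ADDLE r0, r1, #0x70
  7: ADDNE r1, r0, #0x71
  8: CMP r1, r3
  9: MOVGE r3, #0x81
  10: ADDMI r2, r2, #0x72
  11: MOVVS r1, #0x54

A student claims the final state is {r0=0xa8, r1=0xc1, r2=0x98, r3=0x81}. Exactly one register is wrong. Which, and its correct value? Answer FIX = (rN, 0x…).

FIX = (r1, 0x19)

0: ✓ CMP  NZCV=1000
1: · MOVCS
2: ✓ MOVNE  r0←0xcf
3: ✓ SUBVC  r2←0x98
4: ✓ CMP  NZCV=0011
5: ✓ ADDLT  r1←0x38
6: ✓ ADDLE  r0←0xa8
7: ✓ ADDNE  r1←0x19
8: ✓ CMP  NZCV=0000
9: ✓ MOVGE  r3←0x81
10: · ADDMI
11: · MOVVS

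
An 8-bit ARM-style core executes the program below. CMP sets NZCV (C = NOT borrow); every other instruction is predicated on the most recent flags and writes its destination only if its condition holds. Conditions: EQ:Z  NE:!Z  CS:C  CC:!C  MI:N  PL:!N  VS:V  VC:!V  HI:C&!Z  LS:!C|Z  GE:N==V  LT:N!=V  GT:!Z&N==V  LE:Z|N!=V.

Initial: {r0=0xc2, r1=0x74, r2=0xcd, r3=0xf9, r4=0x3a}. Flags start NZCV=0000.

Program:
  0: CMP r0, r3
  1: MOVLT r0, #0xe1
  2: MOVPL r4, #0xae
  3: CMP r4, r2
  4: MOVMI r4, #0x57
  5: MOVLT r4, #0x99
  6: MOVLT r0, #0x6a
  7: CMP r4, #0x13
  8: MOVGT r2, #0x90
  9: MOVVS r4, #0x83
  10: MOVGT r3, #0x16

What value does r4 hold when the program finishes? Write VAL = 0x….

0: ✓ CMP  NZCV=1000
1: ✓ MOVLT  r0←0xe1
2: · MOVPL
3: ✓ CMP  NZCV=0000
4: · MOVMI
5: · MOVLT
6: · MOVLT
7: ✓ CMP  NZCV=0010
8: ✓ MOVGT  r2←0x90
9: · MOVVS
10: ✓ MOVGT  r3←0x16

VAL = 0x3a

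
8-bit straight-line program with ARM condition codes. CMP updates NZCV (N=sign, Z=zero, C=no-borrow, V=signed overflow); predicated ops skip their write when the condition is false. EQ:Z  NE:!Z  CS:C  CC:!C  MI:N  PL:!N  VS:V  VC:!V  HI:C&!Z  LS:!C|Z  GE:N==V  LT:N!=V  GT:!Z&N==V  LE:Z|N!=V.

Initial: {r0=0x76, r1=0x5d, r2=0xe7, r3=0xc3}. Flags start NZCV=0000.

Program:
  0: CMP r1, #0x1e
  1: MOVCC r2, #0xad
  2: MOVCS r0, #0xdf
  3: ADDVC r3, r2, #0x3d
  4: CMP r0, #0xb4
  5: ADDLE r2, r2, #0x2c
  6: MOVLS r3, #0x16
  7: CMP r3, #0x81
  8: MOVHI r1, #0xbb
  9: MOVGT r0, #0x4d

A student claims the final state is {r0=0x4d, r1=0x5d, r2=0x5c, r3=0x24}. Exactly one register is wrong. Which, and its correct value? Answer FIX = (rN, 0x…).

FIX = (r2, 0xe7)

[0] flags=0010 → (cmp)
[1] flags=0010 CC?F → skip
[2] flags=0010 CS?T → r0=0xdf
[3] flags=0010 VC?T → r3=0x24
[4] flags=0010 → (cmp)
[5] flags=0010 LE?F → skip
[6] flags=0010 LS?F → skip
[7] flags=1001 → (cmp)
[8] flags=1001 HI?F → skip
[9] flags=1001 GT?T → r0=0x4d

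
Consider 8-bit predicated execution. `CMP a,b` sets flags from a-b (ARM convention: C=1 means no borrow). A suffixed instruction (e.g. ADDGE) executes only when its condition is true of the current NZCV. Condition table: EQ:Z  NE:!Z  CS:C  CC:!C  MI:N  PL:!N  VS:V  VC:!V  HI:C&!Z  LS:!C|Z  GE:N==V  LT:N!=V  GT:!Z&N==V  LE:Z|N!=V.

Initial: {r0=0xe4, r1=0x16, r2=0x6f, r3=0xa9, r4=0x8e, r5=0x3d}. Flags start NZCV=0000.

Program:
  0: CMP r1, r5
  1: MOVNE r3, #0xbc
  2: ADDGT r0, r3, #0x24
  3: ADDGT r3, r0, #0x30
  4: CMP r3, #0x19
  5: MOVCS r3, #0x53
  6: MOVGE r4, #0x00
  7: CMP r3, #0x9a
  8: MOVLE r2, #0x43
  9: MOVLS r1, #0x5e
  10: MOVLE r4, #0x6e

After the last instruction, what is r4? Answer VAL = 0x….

VAL = 0x8e

0: ✓ CMP  NZCV=1000
1: ✓ MOVNE  r3←0xbc
2: · ADDGT
3: · ADDGT
4: ✓ CMP  NZCV=1010
5: ✓ MOVCS  r3←0x53
6: · MOVGE
7: ✓ CMP  NZCV=1001
8: · MOVLE
9: ✓ MOVLS  r1←0x5e
10: · MOVLE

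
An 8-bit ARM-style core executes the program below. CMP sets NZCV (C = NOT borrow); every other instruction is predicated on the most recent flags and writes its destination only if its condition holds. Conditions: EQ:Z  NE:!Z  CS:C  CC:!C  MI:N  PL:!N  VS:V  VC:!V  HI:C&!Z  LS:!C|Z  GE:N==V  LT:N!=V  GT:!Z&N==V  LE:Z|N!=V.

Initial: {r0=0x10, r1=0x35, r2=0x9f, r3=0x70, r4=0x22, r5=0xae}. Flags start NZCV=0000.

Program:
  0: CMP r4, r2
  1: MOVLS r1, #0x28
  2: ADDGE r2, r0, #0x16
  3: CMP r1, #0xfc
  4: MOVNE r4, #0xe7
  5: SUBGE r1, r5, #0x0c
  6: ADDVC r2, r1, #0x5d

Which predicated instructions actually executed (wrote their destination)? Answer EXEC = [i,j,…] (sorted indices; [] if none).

[0] flags=1001 → (cmp)
[1] flags=1001 LS?T → r1=0x28
[2] flags=1001 GE?T → r2=0x26
[3] flags=0000 → (cmp)
[4] flags=0000 NE?T → r4=0xe7
[5] flags=0000 GE?T → r1=0xa2
[6] flags=0000 VC?T → r2=0xff

EXEC = [1,2,4,5,6]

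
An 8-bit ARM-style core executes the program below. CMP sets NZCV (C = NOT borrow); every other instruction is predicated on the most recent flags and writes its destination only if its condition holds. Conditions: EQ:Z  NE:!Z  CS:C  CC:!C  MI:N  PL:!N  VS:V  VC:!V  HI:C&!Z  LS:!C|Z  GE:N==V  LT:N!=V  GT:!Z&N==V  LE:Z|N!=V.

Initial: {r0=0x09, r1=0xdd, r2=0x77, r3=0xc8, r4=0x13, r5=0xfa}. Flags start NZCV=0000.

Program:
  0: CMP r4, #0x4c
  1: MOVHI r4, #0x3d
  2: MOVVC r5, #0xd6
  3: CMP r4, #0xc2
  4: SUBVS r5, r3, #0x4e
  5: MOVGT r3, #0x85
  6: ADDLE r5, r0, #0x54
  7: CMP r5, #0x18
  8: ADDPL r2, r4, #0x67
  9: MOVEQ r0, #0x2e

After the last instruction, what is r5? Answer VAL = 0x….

VAL = 0xd6

[0] flags=1000 → (cmp)
[1] flags=1000 HI?F → skip
[2] flags=1000 VC?T → r5=0xd6
[3] flags=0000 → (cmp)
[4] flags=0000 VS?F → skip
[5] flags=0000 GT?T → r3=0x85
[6] flags=0000 LE?F → skip
[7] flags=1010 → (cmp)
[8] flags=1010 PL?F → skip
[9] flags=1010 EQ?F → skip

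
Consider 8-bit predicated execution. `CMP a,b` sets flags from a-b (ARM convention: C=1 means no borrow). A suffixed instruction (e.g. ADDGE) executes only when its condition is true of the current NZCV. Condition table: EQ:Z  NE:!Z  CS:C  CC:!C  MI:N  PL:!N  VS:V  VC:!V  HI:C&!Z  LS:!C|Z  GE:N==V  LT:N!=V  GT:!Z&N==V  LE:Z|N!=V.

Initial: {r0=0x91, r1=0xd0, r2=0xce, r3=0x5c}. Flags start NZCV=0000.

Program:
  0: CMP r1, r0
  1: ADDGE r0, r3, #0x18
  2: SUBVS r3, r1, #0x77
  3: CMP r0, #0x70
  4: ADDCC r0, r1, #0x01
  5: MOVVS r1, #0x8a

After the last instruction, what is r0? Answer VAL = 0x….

VAL = 0x74

0: ✓ CMP  NZCV=0010
1: ✓ ADDGE  r0←0x74
2: · SUBVS
3: ✓ CMP  NZCV=0010
4: · ADDCC
5: · MOVVS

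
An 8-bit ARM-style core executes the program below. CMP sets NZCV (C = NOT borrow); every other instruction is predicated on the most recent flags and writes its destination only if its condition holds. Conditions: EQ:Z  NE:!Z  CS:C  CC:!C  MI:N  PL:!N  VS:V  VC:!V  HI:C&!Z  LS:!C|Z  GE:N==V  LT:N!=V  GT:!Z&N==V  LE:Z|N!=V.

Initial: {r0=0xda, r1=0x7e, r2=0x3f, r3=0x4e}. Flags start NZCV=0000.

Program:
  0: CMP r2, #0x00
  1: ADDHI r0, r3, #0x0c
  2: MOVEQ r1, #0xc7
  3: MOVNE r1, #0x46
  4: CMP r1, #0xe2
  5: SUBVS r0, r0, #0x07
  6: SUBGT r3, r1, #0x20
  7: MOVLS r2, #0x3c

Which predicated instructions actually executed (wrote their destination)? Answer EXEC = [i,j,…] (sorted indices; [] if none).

0: ✓ CMP  NZCV=0010
1: ✓ ADDHI  r0←0x5a
2: · MOVEQ
3: ✓ MOVNE  r1←0x46
4: ✓ CMP  NZCV=0000
5: · SUBVS
6: ✓ SUBGT  r3←0x26
7: ✓ MOVLS  r2←0x3c

EXEC = [1,3,6,7]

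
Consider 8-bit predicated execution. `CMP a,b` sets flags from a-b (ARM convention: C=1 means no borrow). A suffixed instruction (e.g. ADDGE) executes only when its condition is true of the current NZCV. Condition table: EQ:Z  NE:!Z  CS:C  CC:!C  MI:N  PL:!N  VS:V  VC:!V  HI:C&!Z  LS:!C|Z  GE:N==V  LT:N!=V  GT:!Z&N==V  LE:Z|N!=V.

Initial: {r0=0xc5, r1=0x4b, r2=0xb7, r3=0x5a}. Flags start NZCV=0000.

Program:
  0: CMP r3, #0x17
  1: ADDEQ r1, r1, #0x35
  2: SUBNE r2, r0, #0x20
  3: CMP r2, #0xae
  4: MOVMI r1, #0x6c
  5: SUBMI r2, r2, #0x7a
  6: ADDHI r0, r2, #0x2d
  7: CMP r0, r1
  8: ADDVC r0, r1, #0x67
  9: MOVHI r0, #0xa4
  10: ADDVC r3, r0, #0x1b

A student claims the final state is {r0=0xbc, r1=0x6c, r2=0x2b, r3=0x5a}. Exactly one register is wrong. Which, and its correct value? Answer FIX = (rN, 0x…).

[0] flags=0010 → (cmp)
[1] flags=0010 EQ?F → skip
[2] flags=0010 NE?T → r2=0xa5
[3] flags=1000 → (cmp)
[4] flags=1000 MI?T → r1=0x6c
[5] flags=1000 MI?T → r2=0x2b
[6] flags=1000 HI?F → skip
[7] flags=0011 → (cmp)
[8] flags=0011 VC?F → skip
[9] flags=0011 HI?T → r0=0xa4
[10] flags=0011 VC?F → skip

FIX = (r0, 0xa4)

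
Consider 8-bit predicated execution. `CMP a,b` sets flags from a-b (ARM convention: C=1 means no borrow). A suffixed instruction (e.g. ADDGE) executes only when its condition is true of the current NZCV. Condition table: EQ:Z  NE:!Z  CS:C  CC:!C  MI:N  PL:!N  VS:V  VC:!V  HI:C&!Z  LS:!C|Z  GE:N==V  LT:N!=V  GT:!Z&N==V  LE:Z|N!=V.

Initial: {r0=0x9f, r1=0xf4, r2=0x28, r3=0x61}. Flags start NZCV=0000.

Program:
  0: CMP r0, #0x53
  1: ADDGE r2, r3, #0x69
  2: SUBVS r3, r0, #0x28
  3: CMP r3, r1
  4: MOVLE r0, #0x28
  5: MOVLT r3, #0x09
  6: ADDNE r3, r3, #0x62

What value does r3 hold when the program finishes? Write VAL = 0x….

VAL = 0xd9

[0] flags=0011 → (cmp)
[1] flags=0011 GE?F → skip
[2] flags=0011 VS?T → r3=0x77
[3] flags=1001 → (cmp)
[4] flags=1001 LE?F → skip
[5] flags=1001 LT?F → skip
[6] flags=1001 NE?T → r3=0xd9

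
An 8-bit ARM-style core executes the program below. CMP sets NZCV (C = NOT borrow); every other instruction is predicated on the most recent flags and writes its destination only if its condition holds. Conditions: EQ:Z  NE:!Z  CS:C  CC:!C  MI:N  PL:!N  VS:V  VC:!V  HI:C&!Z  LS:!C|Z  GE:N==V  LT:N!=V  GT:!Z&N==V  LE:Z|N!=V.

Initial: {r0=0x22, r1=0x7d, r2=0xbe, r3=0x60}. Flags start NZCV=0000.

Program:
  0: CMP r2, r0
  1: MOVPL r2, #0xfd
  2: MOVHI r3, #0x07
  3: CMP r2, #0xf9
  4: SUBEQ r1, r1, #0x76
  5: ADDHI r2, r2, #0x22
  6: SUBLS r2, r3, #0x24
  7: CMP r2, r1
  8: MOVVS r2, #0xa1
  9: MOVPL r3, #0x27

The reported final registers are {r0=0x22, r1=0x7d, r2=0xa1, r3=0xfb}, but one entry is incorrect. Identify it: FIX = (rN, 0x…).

FIX = (r3, 0x27)

[0] flags=1010 → (cmp)
[1] flags=1010 PL?F → skip
[2] flags=1010 HI?T → r3=0x07
[3] flags=1000 → (cmp)
[4] flags=1000 EQ?F → skip
[5] flags=1000 HI?F → skip
[6] flags=1000 LS?T → r2=0xe3
[7] flags=0011 → (cmp)
[8] flags=0011 VS?T → r2=0xa1
[9] flags=0011 PL?T → r3=0x27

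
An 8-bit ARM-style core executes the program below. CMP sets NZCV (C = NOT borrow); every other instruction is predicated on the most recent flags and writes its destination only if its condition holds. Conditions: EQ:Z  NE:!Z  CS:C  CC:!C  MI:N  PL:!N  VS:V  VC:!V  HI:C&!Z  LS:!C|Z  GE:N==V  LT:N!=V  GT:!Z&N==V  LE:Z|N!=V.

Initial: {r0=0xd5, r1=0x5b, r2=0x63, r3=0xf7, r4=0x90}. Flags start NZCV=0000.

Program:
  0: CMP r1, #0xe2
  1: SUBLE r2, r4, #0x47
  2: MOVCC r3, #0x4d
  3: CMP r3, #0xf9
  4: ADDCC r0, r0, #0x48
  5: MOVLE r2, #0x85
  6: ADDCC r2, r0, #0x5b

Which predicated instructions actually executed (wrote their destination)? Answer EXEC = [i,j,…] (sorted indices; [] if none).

0: ✓ CMP  NZCV=0000
1: · SUBLE
2: ✓ MOVCC  r3←0x4d
3: ✓ CMP  NZCV=0000
4: ✓ ADDCC  r0←0x1d
5: · MOVLE
6: ✓ ADDCC  r2←0x78

EXEC = [2,4,6]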